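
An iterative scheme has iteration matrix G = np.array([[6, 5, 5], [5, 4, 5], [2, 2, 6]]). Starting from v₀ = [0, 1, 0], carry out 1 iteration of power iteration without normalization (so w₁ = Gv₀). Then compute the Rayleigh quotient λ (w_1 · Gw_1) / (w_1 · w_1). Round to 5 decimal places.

λ ≈ 12.53333

w1 = Gv₀ = (6·0 + 5·1 + 5·0; 5·0 + 4·1 + 5·0; 2·0 + 2·1 + 6·0) = (5, 4, 2)
Gw1 = (60, 51, 30)
w1·Gw1 = 5·60 + 4·51 + 2·30 = 564; w1·w1 = 5·5 + 4·4 + 2·2 = 45
λ ≈ 564/45 = 12.53333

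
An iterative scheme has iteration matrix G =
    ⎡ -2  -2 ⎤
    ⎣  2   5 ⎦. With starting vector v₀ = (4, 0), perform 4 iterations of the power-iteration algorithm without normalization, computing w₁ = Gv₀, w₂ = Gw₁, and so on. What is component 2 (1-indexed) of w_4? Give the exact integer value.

w1 = Gv₀ = ((-2)·4 + (-2)·0; 2·4 + 5·0) = (-8, 8)
w2 = Gw1 = ((-2)·(-8) + (-2)·8; 2·(-8) + 5·8) = (0, 24)
w3 = Gw2 = (-48, 120)
w4 = Gw3 = (-144, 504)
The requested component of w4 is 504.

504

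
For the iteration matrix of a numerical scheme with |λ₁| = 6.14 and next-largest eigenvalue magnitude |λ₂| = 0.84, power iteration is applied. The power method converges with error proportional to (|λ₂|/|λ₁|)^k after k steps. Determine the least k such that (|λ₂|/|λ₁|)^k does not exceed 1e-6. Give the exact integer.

|λ₂/λ₁| = 0.84/6.14 = 0.13681
Need k ≥ ln(1e-6) / ln(0.13681) = -13.8155 / -1.9892 ≈ 6.945
Smallest integer k satisfying the bound: 7

7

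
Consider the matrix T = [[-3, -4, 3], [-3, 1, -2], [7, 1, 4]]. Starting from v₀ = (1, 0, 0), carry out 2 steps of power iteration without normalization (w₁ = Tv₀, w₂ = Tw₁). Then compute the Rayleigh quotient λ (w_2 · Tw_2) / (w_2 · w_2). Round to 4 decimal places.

λ ≈ -0.5965

w1 = Tv₀ = ((-3)·1 + (-4)·0 + 3·0; (-3)·1 + 1·0 + (-2)·0; 7·1 + 1·0 + 4·0) = (-3, -3, 7)
w2 = Tw1 = ((-3)·(-3) + (-4)·(-3) + 3·7; (-3)·(-3) + 1·(-3) + (-2)·7; 7·(-3) + 1·(-3) + 4·7) = (42, -8, 4)
Tw2 = (-82, -142, 302)
w2·Tw2 = 42·(-82) + (-8)·(-142) + 4·302 = -1100; w2·w2 = 42·42 + (-8)·(-8) + 4·4 = 1844
λ ≈ -1100/1844 = -0.5965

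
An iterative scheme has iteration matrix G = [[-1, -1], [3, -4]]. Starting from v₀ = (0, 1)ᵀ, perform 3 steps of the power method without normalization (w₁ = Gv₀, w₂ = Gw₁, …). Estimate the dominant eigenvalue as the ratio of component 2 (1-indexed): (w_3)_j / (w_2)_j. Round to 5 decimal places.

-2.84615

w1 = Gv₀ = ((-1)·0 + (-1)·1; 3·0 + (-4)·1) = (-1, -4)
w2 = Gw1 = ((-1)·(-1) + (-1)·(-4); 3·(-1) + (-4)·(-4)) = (5, 13)
w3 = Gw2 = (-18, -37)
Ratio at component: -37 / 13 = -2.84615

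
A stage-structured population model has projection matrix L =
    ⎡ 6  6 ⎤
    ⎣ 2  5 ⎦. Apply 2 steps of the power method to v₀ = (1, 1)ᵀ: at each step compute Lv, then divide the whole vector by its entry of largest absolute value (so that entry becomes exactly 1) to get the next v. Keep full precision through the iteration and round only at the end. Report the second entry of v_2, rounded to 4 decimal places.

Lv0 = (12.00000, 7.00000); divide by 12.00000 → v1 = (1.00000, 0.58333)
Lv1 = (9.50000, 4.91667); divide by 9.50000 → v2 = (1.00000, 0.51754)
Requested entry of v2: 59/114 = 0.5175

0.5175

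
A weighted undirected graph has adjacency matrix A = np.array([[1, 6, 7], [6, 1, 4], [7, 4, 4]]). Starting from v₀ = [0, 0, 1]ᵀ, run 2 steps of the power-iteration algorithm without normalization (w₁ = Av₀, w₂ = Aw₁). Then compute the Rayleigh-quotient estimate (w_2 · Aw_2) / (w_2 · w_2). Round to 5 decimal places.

w1 = Av₀ = (7, 4, 4)
w2 = Aw1 = (59, 62, 81)
Aw2 = (998, 740, 985)
w2·Aw2 = 59·998 + 62·740 + 81·985 = 184547; w2·w2 = 59·59 + 62·62 + 81·81 = 13886
λ ≈ 184547/13886 = 13.29015

λ ≈ 13.29015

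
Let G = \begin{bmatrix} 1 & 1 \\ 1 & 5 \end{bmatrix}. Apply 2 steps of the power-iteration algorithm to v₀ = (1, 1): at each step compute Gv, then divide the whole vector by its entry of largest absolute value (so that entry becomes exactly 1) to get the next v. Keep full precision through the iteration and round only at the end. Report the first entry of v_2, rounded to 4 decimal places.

Gv0 = (2.00000, 6.00000); divide by 6.00000 → v1 = (0.33333, 1.00000)
Gv1 = (1.33333, 5.33333); divide by 5.33333 → v2 = (0.25000, 1.00000)
Requested entry of v2: 8/32 = 0.2500

0.2500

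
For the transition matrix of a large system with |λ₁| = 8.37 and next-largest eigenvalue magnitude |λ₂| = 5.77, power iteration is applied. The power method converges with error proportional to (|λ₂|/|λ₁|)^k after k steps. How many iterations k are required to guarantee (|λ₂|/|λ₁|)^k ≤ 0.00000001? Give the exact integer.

|λ₂/λ₁| = 5.77/8.37 = 0.68937
Need k ≥ ln(0.00000001) / ln(0.68937) = -18.4207 / -0.3720 ≈ 49.520
Smallest integer k satisfying the bound: 50

50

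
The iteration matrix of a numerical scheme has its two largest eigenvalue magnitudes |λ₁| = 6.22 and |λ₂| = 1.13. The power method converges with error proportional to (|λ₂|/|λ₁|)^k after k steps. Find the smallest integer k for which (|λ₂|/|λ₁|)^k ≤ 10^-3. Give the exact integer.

5

|λ₂/λ₁| = 1.13/6.22 = 0.18167
Need k ≥ ln(10^-3) / ln(0.18167) = -6.9078 / -1.7056 ≈ 4.050
Smallest integer k satisfying the bound: 5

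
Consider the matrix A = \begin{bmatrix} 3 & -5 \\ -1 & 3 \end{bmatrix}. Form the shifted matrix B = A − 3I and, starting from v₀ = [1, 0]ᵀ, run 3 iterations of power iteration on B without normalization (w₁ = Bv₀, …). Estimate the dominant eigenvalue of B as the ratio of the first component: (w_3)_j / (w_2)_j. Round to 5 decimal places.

B = A − 3I has rows (0, -5); (-1, 0)
w1 = Bv₀ = (0·1 + (-5)·0; (-1)·1 + 0·0) = (0, -1)
w2 = Bw1 = (0·0 + (-5)·(-1); (-1)·0 + 0·(-1)) = (5, 0)
w3 = Bw2 = (0, -5)
Ratio: 0/5 = 0.00000

0.00000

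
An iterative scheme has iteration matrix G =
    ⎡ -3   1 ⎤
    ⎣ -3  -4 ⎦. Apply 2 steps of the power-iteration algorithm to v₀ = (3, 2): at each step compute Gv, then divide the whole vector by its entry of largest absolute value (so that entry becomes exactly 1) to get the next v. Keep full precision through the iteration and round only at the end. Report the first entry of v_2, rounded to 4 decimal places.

0.0449

Gv0 = (-7.00000, -17.00000); divide by -17.00000 → v1 = (0.41176, 1.00000)
Gv1 = (-0.23529, -5.23529); divide by -5.23529 → v2 = (0.04494, 1.00000)
Requested entry of v2: 4/89 = 0.0449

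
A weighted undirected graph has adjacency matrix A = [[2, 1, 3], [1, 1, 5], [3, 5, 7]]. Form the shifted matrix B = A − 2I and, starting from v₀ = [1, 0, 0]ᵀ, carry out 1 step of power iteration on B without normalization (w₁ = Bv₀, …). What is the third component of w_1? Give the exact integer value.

3

B = A − 2I has rows (0, 1, 3); (1, -1, 5); (3, 5, 5)
w1 = Bv₀ = (0, 1, 3)
Requested component of w1: 3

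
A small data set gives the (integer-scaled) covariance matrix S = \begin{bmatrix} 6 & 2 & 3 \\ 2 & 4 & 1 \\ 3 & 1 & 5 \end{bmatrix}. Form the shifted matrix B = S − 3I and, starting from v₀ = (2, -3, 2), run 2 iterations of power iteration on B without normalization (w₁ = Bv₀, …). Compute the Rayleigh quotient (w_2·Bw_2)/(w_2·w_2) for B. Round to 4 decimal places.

6.4164

B = S − 3I has rows (3, 2, 3); (2, 1, 1); (3, 1, 2)
w1 = Bv₀ = (3·2 + 2·(-3) + 3·2; 2·2 + 1·(-3) + 1·2; 3·2 + 1·(-3) + 2·2) = (6, 3, 7)
w2 = Bw1 = (3·6 + 2·3 + 3·7; 2·6 + 1·3 + 1·7; 3·6 + 1·3 + 2·7) = (45, 22, 35)
Bw2 = (284, 147, 227)
w2·Bw2 = 23959; w2·w2 = 3734; μ ≈ 23959/3734 = 6.4164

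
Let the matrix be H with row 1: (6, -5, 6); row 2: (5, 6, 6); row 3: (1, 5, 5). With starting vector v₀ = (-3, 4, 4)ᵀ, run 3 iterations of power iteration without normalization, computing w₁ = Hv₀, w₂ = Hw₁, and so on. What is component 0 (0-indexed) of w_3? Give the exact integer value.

w1 = Hv₀ = (6·(-3) + (-5)·4 + 6·4; 5·(-3) + 6·4 + 6·4; 1·(-3) + 5·4 + 5·4) = (-14, 33, 37)
w2 = Hw1 = (6·(-14) + (-5)·33 + 6·37; 5·(-14) + 6·33 + 6·37; 1·(-14) + 5·33 + 5·37) = (-27, 350, 336)
w3 = Hw2 = (104, 3981, 3403)
The requested component of w3 is 104.

104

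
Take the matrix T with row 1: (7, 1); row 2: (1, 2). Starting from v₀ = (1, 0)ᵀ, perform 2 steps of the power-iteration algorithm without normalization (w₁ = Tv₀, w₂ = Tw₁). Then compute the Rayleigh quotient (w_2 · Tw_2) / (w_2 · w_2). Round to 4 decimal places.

7.1918

w1 = Tv₀ = (7, 1)
w2 = Tw1 = (50, 9)
Tw2 = (359, 68)
w2·Tw2 = 50·359 + 9·68 = 18562; w2·w2 = 50·50 + 9·9 = 2581
λ ≈ 18562/2581 = 7.1918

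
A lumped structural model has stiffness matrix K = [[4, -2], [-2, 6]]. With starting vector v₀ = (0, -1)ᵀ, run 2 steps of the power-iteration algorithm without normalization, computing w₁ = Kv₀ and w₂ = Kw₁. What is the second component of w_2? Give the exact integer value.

w1 = Kv₀ = (4·0 + (-2)·(-1); (-2)·0 + 6·(-1)) = (2, -6)
w2 = Kw1 = (4·2 + (-2)·(-6); (-2)·2 + 6·(-6)) = (20, -40)
The requested component of w2 is -40.

-40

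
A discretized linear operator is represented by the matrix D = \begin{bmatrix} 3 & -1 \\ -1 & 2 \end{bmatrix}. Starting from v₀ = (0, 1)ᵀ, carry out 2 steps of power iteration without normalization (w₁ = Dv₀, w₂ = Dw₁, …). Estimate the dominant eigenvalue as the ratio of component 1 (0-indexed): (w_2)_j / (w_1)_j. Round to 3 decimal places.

w1 = Dv₀ = (3·0 + (-1)·1; (-1)·0 + 2·1) = (-1, 2)
w2 = Dw1 = (3·(-1) + (-1)·2; (-1)·(-1) + 2·2) = (-5, 5)
Ratio at component: 5 / 2 = 2.500

λ ≈ 2.500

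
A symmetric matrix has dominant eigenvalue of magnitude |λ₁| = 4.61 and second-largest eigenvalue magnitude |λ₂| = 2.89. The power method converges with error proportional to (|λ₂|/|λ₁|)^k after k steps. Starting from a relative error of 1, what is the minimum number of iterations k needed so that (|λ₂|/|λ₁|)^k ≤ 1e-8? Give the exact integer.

|λ₂/λ₁| = 2.89/4.61 = 0.62690
Need k ≥ ln(1e-8) / ln(0.62690) = -18.4207 / -0.4670 ≈ 39.447
Smallest integer k satisfying the bound: 40

40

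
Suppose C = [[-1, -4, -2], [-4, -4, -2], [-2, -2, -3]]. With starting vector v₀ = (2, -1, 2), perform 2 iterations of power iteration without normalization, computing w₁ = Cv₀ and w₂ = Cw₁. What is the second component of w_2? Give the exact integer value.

w1 = Cv₀ = (-2, -8, -8)
w2 = Cw1 = (50, 56, 44)
The requested component of w2 is 56.

56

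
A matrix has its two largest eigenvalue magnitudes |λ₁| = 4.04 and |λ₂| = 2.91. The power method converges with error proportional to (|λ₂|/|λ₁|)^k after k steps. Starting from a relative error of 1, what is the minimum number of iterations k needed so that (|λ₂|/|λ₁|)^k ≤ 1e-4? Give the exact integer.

|λ₂/λ₁| = 2.91/4.04 = 0.72030
Need k ≥ ln(1e-4) / ln(0.72030) = -9.2103 / -0.3281 ≈ 28.072
Smallest integer k satisfying the bound: 29

29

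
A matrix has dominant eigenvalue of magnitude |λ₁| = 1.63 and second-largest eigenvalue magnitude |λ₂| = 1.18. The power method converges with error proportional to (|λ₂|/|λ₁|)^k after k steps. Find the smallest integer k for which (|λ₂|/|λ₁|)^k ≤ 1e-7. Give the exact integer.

|λ₂/λ₁| = 1.18/1.63 = 0.72393
Need k ≥ ln(1e-7) / ln(0.72393) = -16.1181 / -0.3231 ≈ 49.891
Smallest integer k satisfying the bound: 50

50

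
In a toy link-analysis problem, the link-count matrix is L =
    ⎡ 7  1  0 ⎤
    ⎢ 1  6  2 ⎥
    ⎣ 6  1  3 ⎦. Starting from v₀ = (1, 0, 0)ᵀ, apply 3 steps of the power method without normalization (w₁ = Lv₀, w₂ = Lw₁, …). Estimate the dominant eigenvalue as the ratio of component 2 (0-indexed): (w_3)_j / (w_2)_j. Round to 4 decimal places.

w1 = Lv₀ = (7·1 + 1·0 + 0·0; 1·1 + 6·0 + 2·0; 6·1 + 1·0 + 3·0) = (7, 1, 6)
w2 = Lw1 = (7·7 + 1·1 + 0·6; 1·7 + 6·1 + 2·6; 6·7 + 1·1 + 3·6) = (50, 25, 61)
w3 = Lw2 = (375, 322, 508)
Ratio at component: 508 / 61 = 8.3279

8.3279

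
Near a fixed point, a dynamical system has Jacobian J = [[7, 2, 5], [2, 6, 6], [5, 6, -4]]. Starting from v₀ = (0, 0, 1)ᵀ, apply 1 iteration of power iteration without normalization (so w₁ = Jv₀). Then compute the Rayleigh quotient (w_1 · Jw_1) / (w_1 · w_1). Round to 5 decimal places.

w1 = Jv₀ = (5, 6, -4)
Jw1 = (27, 22, 77)
w1·Jw1 = 5·27 + 6·22 + (-4)·77 = -41; w1·w1 = 5·5 + 6·6 + (-4)·(-4) = 77
λ ≈ -41/77 = -0.53247

λ ≈ -0.53247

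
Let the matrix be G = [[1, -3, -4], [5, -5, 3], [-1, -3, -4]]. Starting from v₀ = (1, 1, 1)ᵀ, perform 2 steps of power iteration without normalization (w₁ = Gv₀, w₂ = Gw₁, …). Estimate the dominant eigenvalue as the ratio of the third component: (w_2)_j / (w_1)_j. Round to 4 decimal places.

λ ≈ -3.6250

w1 = Gv₀ = (1·1 + (-3)·1 + (-4)·1; 5·1 + (-5)·1 + 3·1; (-1)·1 + (-3)·1 + (-4)·1) = (-6, 3, -8)
w2 = Gw1 = (1·(-6) + (-3)·3 + (-4)·(-8); 5·(-6) + (-5)·3 + 3·(-8); (-1)·(-6) + (-3)·3 + (-4)·(-8)) = (17, -69, 29)
Ratio at component: 29 / -8 = -3.6250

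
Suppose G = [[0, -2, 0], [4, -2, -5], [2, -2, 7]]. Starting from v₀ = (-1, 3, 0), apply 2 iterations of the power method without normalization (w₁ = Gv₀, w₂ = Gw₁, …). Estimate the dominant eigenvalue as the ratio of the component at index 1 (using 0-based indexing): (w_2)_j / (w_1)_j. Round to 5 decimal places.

w1 = Gv₀ = (0·(-1) + (-2)·3 + 0·0; 4·(-1) + (-2)·3 + (-5)·0; 2·(-1) + (-2)·3 + 7·0) = (-6, -10, -8)
w2 = Gw1 = (0·(-6) + (-2)·(-10) + 0·(-8); 4·(-6) + (-2)·(-10) + (-5)·(-8); 2·(-6) + (-2)·(-10) + 7·(-8)) = (20, 36, -48)
Ratio at component: 36 / -10 = -3.60000

λ ≈ -3.60000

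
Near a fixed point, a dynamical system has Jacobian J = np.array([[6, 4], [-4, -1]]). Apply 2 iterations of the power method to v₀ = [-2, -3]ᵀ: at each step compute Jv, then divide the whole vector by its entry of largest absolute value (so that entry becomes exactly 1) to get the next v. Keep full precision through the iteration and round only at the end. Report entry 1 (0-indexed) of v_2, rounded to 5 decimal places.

-0.85000

Jv0 = (-24.000000, 11.000000); divide by -24.000000 → v1 = (1.000000, -0.458333)
Jv1 = (4.166667, -3.541667); divide by 4.166667 → v2 = (1.000000, -0.850000)
Requested entry of v2: 85/-100 = -0.85000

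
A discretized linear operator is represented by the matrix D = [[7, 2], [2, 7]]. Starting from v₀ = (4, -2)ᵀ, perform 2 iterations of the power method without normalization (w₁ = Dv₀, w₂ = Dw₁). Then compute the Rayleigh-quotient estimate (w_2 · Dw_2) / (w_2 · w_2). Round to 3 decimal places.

7.154

w1 = Dv₀ = (7·4 + 2·(-2); 2·4 + 7·(-2)) = (24, -6)
w2 = Dw1 = (7·24 + 2·(-6); 2·24 + 7·(-6)) = (156, 6)
Dw2 = (1104, 354)
w2·Dw2 = 156·1104 + 6·354 = 174348; w2·w2 = 156·156 + 6·6 = 24372
λ ≈ 174348/24372 = 7.154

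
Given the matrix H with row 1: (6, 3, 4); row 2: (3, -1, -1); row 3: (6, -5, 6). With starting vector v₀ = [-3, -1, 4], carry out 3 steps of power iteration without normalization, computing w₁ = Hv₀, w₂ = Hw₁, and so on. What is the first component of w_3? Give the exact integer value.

w1 = Hv₀ = (-5, -12, 11)
w2 = Hw1 = (-22, -14, 96)
w3 = Hw2 = (210, -148, 514)
The requested component of w3 is 210.

210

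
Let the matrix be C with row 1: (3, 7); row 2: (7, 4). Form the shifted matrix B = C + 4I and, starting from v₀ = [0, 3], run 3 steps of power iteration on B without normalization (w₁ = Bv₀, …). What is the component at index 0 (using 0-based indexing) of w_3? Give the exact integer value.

4578

B = C + 4I has rows (7, 7); (7, 8)
w1 = Bv₀ = (7·0 + 7·3; 7·0 + 8·3) = (21, 24)
w2 = Bw1 = (7·21 + 7·24; 7·21 + 8·24) = (315, 339)
w3 = Bw2 = (4578, 4917)
Requested component of w3: 4578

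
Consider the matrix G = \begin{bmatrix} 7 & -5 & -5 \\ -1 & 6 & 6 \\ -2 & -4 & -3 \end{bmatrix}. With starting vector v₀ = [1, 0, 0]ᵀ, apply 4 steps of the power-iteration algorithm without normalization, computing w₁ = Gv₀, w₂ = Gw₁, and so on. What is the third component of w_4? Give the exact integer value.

w1 = Gv₀ = (7, -1, -2)
w2 = Gw1 = (64, -25, -4)
w3 = Gw2 = (593, -238, -16)
w4 = Gw3 = (5421, -2117, -186)
The requested component of w4 is -186.

-186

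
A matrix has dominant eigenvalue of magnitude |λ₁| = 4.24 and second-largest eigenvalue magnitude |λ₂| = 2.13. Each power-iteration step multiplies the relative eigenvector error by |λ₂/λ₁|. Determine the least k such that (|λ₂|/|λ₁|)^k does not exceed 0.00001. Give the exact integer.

17

|λ₂/λ₁| = 2.13/4.24 = 0.50236
Need k ≥ ln(0.00001) / ln(0.50236) = -11.5129 / -0.6884 ≈ 16.723
Smallest integer k satisfying the bound: 17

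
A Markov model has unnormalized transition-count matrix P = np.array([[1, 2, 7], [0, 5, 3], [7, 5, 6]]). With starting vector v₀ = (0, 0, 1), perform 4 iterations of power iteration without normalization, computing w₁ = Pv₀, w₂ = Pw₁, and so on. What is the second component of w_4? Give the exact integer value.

5775

w1 = Pv₀ = (7, 3, 6)
w2 = Pw1 = (55, 33, 100)
w3 = Pw2 = (821, 465, 1150)
w4 = Pw3 = (9801, 5775, 14972)
The requested component of w4 is 5775.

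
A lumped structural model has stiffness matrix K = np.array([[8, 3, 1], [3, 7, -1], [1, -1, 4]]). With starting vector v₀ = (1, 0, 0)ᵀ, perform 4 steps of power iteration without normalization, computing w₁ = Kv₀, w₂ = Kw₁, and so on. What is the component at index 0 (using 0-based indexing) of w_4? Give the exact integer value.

7493

w1 = Kv₀ = (8·1 + 3·0 + 1·0; 3·1 + 7·0 + (-1)·0; 1·1 + (-1)·0 + 4·0) = (8, 3, 1)
w2 = Kw1 = (8·8 + 3·3 + 1·1; 3·8 + 7·3 + (-1)·1; 1·8 + (-1)·3 + 4·1) = (74, 44, 9)
w3 = Kw2 = (733, 521, 66)
w4 = Kw3 = (7493, 5780, 476)
The requested component of w4 is 7493.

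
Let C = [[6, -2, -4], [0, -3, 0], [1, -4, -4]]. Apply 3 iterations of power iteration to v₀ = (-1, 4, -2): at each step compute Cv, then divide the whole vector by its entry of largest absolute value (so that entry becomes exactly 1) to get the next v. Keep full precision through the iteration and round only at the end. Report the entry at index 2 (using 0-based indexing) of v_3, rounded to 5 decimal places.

1.00000

Cv0 = (-6.000000, -12.000000, -9.000000); divide by -12.000000 → v1 = (0.500000, 1.000000, 0.750000)
Cv1 = (-2.000000, -3.000000, -6.500000); divide by -6.500000 → v2 = (0.307692, 0.461538, 1.000000)
Cv2 = (-3.076923, -1.384615, -5.538462); divide by -5.538462 → v3 = (0.555556, 0.250000, 1.000000)
Requested entry of v3: -432/-432 = 1.00000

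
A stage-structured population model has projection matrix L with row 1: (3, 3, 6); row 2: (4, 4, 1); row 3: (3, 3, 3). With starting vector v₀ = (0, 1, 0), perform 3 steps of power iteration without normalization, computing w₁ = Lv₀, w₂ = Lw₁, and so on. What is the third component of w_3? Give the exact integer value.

w1 = Lv₀ = (3·0 + 3·1 + 6·0; 4·0 + 4·1 + 1·0; 3·0 + 3·1 + 3·0) = (3, 4, 3)
w2 = Lw1 = (3·3 + 3·4 + 6·3; 4·3 + 4·4 + 1·3; 3·3 + 3·4 + 3·3) = (39, 31, 30)
w3 = Lw2 = (390, 310, 300)
The requested component of w3 is 300.

300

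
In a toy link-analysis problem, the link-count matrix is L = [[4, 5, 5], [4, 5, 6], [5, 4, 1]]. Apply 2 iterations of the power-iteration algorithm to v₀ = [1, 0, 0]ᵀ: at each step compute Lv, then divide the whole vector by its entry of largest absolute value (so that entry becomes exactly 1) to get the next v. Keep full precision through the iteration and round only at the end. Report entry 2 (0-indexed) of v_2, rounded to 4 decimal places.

Lv0 = (4.00000, 4.00000, 5.00000); divide by 5.00000 → v1 = (0.80000, 0.80000, 1.00000)
Lv1 = (12.20000, 13.20000, 8.20000); divide by 13.20000 → v2 = (0.92424, 1.00000, 0.62121)
Requested entry of v2: 41/66 = 0.6212

0.6212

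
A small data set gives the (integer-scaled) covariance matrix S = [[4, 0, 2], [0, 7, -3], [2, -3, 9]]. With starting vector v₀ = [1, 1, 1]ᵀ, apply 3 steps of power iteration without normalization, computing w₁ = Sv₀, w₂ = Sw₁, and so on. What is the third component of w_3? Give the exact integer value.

716

w1 = Sv₀ = (4·1 + 0·1 + 2·1; 0·1 + 7·1 + (-3)·1; 2·1 + (-3)·1 + 9·1) = (6, 4, 8)
w2 = Sw1 = (4·6 + 0·4 + 2·8; 0·6 + 7·4 + (-3)·8; 2·6 + (-3)·4 + 9·8) = (40, 4, 72)
w3 = Sw2 = (304, -188, 716)
The requested component of w3 is 716.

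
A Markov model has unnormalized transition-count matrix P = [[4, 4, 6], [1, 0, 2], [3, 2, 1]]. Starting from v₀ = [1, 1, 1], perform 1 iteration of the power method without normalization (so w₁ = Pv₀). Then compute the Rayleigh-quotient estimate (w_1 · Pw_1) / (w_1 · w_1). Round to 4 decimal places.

w1 = Pv₀ = (4·1 + 4·1 + 6·1; 1·1 + 0·1 + 2·1; 3·1 + 2·1 + 1·1) = (14, 3, 6)
Pw1 = (104, 26, 54)
w1·Pw1 = 14·104 + 3·26 + 6·54 = 1858; w1·w1 = 14·14 + 3·3 + 6·6 = 241
λ ≈ 1858/241 = 7.7095

λ ≈ 7.7095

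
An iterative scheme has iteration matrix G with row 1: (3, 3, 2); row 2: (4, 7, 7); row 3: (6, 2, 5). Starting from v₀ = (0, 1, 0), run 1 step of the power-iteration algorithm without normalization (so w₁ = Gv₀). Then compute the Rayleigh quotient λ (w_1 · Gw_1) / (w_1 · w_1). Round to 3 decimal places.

11.468

w1 = Gv₀ = (3, 7, 2)
Gw1 = (34, 75, 42)
w1·Gw1 = 3·34 + 7·75 + 2·42 = 711; w1·w1 = 3·3 + 7·7 + 2·2 = 62
λ ≈ 711/62 = 11.468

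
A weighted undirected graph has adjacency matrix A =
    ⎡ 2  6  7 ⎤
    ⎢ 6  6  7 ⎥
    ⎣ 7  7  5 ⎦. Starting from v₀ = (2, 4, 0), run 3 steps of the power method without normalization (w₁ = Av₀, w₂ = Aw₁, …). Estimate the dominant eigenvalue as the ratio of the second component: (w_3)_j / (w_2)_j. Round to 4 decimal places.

17.8024

w1 = Av₀ = (28, 36, 42)
w2 = Aw1 = (566, 678, 658)
w3 = Aw2 = (9806, 12070, 11998)
Ratio at component: 12070 / 678 = 17.8024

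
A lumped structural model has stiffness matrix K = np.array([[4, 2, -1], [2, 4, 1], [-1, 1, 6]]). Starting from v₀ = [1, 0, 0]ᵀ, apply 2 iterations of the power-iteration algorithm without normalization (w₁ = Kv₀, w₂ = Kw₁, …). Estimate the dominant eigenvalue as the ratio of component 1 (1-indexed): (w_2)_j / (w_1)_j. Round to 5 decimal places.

w1 = Kv₀ = (4, 2, -1)
w2 = Kw1 = (21, 15, -8)
Ratio at component: 21 / 4 = 5.25000

5.25000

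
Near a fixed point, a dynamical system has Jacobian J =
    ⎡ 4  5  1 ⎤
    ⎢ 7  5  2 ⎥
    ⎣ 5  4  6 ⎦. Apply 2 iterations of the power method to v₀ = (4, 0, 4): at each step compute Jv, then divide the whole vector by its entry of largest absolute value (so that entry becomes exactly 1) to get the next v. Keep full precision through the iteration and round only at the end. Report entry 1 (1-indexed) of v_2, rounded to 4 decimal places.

Jv0 = (20.00000, 36.00000, 44.00000); divide by 44.00000 → v1 = (0.45455, 0.81818, 1.00000)
Jv1 = (6.90909, 9.27273, 11.54545); divide by 11.54545 → v2 = (0.59843, 0.80315, 1.00000)
Requested entry of v2: 304/508 = 0.5984

0.5984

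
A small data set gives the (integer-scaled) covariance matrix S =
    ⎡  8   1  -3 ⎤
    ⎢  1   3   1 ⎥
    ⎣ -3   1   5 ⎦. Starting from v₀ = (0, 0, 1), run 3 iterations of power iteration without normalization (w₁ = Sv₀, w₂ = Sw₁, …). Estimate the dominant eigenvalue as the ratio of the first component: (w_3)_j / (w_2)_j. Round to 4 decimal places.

10.6316

w1 = Sv₀ = (-3, 1, 5)
w2 = Sw1 = (-38, 5, 35)
w3 = Sw2 = (-404, 12, 294)
Ratio at component: -404 / -38 = 10.6316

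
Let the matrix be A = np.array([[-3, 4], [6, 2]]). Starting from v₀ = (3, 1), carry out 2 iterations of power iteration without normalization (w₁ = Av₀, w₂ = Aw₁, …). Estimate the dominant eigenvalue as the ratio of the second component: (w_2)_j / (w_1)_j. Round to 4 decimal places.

w1 = Av₀ = ((-3)·3 + 4·1; 6·3 + 2·1) = (-5, 20)
w2 = Aw1 = ((-3)·(-5) + 4·20; 6·(-5) + 2·20) = (95, 10)
Ratio at component: 10 / 20 = 0.5000

λ ≈ 0.5000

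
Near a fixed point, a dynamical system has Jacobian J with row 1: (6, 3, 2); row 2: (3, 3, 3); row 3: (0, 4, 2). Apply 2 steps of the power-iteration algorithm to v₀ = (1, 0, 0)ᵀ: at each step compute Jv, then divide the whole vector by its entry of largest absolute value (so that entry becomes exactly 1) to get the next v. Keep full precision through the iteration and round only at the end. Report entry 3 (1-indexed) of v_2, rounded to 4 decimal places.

0.2667

Jv0 = (6.00000, 3.00000, 0.00000); divide by 6.00000 → v1 = (1.00000, 0.50000, 0.00000)
Jv1 = (7.50000, 4.50000, 2.00000); divide by 7.50000 → v2 = (1.00000, 0.60000, 0.26667)
Requested entry of v2: 12/45 = 0.2667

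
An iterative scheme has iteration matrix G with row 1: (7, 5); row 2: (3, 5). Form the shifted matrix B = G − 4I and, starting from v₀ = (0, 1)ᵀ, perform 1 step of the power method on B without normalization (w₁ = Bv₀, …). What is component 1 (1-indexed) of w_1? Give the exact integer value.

5

B = G − 4I has rows (3, 5); (3, 1)
w1 = Bv₀ = (3·0 + 5·1; 3·0 + 1·1) = (5, 1)
Requested component of w1: 5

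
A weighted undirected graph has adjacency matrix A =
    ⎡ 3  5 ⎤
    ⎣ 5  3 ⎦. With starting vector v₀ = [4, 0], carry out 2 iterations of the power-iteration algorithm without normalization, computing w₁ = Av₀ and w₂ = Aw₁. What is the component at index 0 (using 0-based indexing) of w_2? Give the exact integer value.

w1 = Av₀ = (12, 20)
w2 = Aw1 = (136, 120)
The requested component of w2 is 136.

136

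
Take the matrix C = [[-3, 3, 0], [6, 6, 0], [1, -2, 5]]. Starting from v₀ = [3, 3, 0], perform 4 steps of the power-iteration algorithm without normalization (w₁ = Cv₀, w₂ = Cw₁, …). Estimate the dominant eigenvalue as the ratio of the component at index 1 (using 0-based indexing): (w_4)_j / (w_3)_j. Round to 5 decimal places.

λ ≈ 7.00000

w1 = Cv₀ = ((-3)·3 + 3·3 + 0·0; 6·3 + 6·3 + 0·0; 1·3 + (-2)·3 + 5·0) = (0, 36, -3)
w2 = Cw1 = ((-3)·0 + 3·36 + 0·(-3); 6·0 + 6·36 + 0·(-3); 1·0 + (-2)·36 + 5·(-3)) = (108, 216, -87)
w3 = Cw2 = (324, 1944, -759)
w4 = Cw3 = (4860, 13608, -7359)
Ratio at component: 13608 / 1944 = 7.00000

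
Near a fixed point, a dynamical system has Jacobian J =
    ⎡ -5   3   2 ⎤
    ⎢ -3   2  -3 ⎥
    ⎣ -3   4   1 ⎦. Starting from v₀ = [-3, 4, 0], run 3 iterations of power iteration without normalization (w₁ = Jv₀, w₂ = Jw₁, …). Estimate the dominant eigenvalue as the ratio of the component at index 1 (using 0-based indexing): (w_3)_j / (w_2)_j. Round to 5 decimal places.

w1 = Jv₀ = (27, 17, 25)
w2 = Jw1 = (-34, -122, 12)
w3 = Jw2 = (-172, -178, -374)
Ratio at component: -178 / -122 = 1.45902

1.45902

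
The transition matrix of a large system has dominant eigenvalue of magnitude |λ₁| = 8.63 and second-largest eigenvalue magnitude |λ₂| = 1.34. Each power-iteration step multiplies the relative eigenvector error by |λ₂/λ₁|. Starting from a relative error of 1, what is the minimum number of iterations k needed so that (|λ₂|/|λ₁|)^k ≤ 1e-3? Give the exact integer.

4

|λ₂/λ₁| = 1.34/8.63 = 0.15527
Need k ≥ ln(1e-3) / ln(0.15527) = -6.9078 / -1.8626 ≈ 3.709
Smallest integer k satisfying the bound: 4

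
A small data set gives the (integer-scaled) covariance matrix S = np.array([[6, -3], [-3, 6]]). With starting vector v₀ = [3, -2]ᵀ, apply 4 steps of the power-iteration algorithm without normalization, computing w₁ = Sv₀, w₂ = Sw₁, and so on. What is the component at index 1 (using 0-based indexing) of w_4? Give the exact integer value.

w1 = Sv₀ = (6·3 + (-3)·(-2); (-3)·3 + 6·(-2)) = (24, -21)
w2 = Sw1 = (6·24 + (-3)·(-21); (-3)·24 + 6·(-21)) = (207, -198)
w3 = Sw2 = (1836, -1809)
w4 = Sw3 = (16443, -16362)
The requested component of w4 is -16362.

-16362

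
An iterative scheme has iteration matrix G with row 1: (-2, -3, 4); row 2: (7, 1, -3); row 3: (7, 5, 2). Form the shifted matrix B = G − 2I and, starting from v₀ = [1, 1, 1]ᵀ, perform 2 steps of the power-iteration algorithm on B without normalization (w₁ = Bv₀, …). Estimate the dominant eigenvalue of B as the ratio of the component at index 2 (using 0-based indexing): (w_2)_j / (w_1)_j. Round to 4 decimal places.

B = G − 2I has rows (-4, -3, 4); (7, -1, -3); (7, 5, 0)
w1 = Bv₀ = (-3, 3, 12)
w2 = Bw1 = (51, -60, -6)
Ratio: -6/12 = -0.5000

-0.5000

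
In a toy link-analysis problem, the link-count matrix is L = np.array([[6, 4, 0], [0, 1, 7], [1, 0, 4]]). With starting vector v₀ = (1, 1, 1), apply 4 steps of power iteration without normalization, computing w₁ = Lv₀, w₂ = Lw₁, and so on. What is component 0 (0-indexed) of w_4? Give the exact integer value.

5356

w1 = Lv₀ = (10, 8, 5)
w2 = Lw1 = (92, 43, 30)
w3 = Lw2 = (724, 253, 212)
w4 = Lw3 = (5356, 1737, 1572)
The requested component of w4 is 5356.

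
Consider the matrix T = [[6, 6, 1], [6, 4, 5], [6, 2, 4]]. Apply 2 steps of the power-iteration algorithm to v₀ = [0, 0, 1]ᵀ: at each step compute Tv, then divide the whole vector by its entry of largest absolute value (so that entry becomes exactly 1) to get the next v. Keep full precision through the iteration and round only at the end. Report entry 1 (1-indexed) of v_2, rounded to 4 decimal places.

Tv0 = (1.00000, 5.00000, 4.00000); divide by 5.00000 → v1 = (0.20000, 1.00000, 0.80000)
Tv1 = (8.00000, 9.20000, 6.40000); divide by 9.20000 → v2 = (0.86957, 1.00000, 0.69565)
Requested entry of v2: 40/46 = 0.8696

0.8696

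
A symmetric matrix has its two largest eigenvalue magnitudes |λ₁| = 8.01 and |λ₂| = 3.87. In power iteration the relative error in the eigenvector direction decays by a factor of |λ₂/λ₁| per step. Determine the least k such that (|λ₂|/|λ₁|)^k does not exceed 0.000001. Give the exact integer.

|λ₂/λ₁| = 3.87/8.01 = 0.48315
Need k ≥ ln(0.000001) / ln(0.48315) = -13.8155 / -0.7274 ≈ 18.992
Smallest integer k satisfying the bound: 19

19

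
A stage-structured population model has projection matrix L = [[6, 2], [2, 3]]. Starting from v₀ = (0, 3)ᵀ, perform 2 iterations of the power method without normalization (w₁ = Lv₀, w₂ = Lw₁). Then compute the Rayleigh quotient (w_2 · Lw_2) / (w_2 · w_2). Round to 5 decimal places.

6.87018

w1 = Lv₀ = (6, 9)
w2 = Lw1 = (54, 39)
Lw2 = (402, 225)
w2·Lw2 = 54·402 + 39·225 = 30483; w2·w2 = 54·54 + 39·39 = 4437
λ ≈ 30483/4437 = 6.87018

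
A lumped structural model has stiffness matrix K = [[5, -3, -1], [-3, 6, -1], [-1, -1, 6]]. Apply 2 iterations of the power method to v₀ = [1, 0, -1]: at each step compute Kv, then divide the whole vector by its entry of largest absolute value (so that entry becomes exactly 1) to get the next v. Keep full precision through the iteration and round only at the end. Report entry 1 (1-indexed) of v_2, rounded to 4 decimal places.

-0.9348

Kv0 = (6.00000, -2.00000, -7.00000); divide by -7.00000 → v1 = (-0.85714, 0.28571, 1.00000)
Kv1 = (-6.14286, 3.28571, 6.57143); divide by 6.57143 → v2 = (-0.93478, 0.50000, 1.00000)
Requested entry of v2: 43/-46 = -0.9348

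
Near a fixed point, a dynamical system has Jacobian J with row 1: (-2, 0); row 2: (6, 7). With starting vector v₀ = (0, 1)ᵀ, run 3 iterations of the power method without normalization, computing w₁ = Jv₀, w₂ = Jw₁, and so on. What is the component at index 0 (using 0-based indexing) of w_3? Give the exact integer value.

w1 = Jv₀ = (0, 7)
w2 = Jw1 = (0, 49)
w3 = Jw2 = (0, 343)
The requested component of w3 is 0.

0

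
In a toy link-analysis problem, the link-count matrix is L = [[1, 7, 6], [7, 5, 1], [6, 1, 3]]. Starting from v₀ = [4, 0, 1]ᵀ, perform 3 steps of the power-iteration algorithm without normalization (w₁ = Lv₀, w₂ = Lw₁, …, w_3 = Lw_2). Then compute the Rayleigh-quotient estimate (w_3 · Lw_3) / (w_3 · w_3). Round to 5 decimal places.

w1 = Lv₀ = (1·4 + 7·0 + 6·1; 7·4 + 5·0 + 1·1; 6·4 + 1·0 + 3·1) = (10, 29, 27)
w2 = Lw1 = (1·10 + 7·29 + 6·27; 7·10 + 5·29 + 1·27; 6·10 + 1·29 + 3·27) = (375, 242, 170)
w3 = Lw2 = (3089, 4005, 3002)
Lw3 = (49136, 44650, 31545)
w3·Lw3 = 3089·49136 + 4005·44650 + 3002·31545 = 425302444; w3·w3 = 3089·3089 + 4005·4005 + 3002·3002 = 34593950
λ ≈ 425302444/34593950 = 12.29413

λ ≈ 12.29413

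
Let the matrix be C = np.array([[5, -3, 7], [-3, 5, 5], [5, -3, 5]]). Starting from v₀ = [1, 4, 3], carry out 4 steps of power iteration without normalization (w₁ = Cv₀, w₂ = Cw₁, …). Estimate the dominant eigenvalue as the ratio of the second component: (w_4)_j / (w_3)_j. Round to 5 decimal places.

4.23117

w1 = Cv₀ = (14, 32, 8)
w2 = Cw1 = (30, 158, 14)
w3 = Cw2 = (-226, 770, -254)
w4 = Cw3 = (-5218, 3258, -4710)
Ratio at component: 3258 / 770 = 4.23117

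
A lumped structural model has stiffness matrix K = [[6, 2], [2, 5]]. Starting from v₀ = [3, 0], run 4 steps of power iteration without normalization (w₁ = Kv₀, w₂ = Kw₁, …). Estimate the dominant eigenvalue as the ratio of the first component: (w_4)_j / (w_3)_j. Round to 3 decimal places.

λ ≈ 7.338

w1 = Kv₀ = (6·3 + 2·0; 2·3 + 5·0) = (18, 6)
w2 = Kw1 = (6·18 + 2·6; 2·18 + 5·6) = (120, 66)
w3 = Kw2 = (852, 570)
w4 = Kw3 = (6252, 4554)
Ratio at component: 6252 / 852 = 7.338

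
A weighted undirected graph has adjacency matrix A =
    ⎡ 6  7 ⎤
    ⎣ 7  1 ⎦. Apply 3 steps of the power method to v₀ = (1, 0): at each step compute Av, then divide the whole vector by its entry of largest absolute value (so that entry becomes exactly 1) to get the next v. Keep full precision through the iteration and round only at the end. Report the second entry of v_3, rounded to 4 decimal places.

0.7550

Av0 = (6.00000, 7.00000); divide by 7.00000 → v1 = (0.85714, 1.00000)
Av1 = (12.14286, 7.00000); divide by 12.14286 → v2 = (1.00000, 0.57647)
Av2 = (10.03529, 7.57647); divide by 10.03529 → v3 = (1.00000, 0.75498)
Requested entry of v3: 644/853 = 0.7550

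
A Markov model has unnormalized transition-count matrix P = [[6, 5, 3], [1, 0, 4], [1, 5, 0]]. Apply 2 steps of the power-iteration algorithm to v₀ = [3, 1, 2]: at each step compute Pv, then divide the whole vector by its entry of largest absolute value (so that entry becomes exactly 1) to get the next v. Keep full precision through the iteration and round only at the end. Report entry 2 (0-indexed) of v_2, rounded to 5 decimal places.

Pv0 = (29.000000, 11.000000, 8.000000); divide by 29.000000 → v1 = (1.000000, 0.379310, 0.275862)
Pv1 = (8.724138, 2.103448, 2.896552); divide by 8.724138 → v2 = (1.000000, 0.241107, 0.332016)
Requested entry of v2: 84/253 = 0.33202

0.33202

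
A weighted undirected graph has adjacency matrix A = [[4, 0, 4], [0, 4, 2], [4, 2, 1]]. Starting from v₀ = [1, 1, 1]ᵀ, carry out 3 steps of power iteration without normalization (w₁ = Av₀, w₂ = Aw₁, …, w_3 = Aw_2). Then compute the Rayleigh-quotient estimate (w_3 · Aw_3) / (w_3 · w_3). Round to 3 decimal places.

7.210

w1 = Av₀ = (4·1 + 0·1 + 4·1; 0·1 + 4·1 + 2·1; 4·1 + 2·1 + 1·1) = (8, 6, 7)
w2 = Aw1 = (4·8 + 0·6 + 4·7; 0·8 + 4·6 + 2·7; 4·8 + 2·6 + 1·7) = (60, 38, 51)
w3 = Aw2 = (444, 254, 367)
Aw3 = (3244, 1750, 2651)
w3·Aw3 = 444·3244 + 254·1750 + 367·2651 = 2857753; w3·w3 = 444·444 + 254·254 + 367·367 = 396341
λ ≈ 2857753/396341 = 7.210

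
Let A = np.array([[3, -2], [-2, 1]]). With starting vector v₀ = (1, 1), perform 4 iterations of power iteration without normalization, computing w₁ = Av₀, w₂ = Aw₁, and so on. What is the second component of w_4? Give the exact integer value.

-55

w1 = Av₀ = (1, -1)
w2 = Aw1 = (5, -3)
w3 = Aw2 = (21, -13)
w4 = Aw3 = (89, -55)
The requested component of w4 is -55.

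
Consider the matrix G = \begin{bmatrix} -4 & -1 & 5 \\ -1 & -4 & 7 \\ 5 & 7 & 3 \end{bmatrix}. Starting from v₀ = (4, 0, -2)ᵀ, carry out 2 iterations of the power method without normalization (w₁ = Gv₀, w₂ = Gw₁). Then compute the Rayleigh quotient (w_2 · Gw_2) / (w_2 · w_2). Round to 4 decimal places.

λ ≈ -10.2175

w1 = Gv₀ = ((-4)·4 + (-1)·0 + 5·(-2); (-1)·4 + (-4)·0 + 7·(-2); 5·4 + 7·0 + 3·(-2)) = (-26, -18, 14)
w2 = Gw1 = ((-4)·(-26) + (-1)·(-18) + 5·14; (-1)·(-26) + (-4)·(-18) + 7·14; 5·(-26) + 7·(-18) + 3·14) = (192, 196, -214)
Gw2 = (-2034, -2474, 1690)
w2·Gw2 = 192·(-2034) + 196·(-2474) + (-214)·1690 = -1237092; w2·w2 = 192·192 + 196·196 + (-214)·(-214) = 121076
λ ≈ -1237092/121076 = -10.2175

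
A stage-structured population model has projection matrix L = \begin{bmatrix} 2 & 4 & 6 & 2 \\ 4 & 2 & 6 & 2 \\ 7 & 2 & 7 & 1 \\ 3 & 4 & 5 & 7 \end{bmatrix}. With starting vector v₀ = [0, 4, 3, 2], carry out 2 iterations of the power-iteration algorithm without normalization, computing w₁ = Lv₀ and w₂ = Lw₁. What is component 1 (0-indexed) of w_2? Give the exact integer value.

w1 = Lv₀ = (2·0 + 4·4 + 6·3 + 2·2; 4·0 + 2·4 + 6·3 + 2·2; 7·0 + 2·4 + 7·3 + 1·2; 3·0 + 4·4 + 5·3 + 7·2) = (38, 30, 31, 45)
w2 = Lw1 = (2·38 + 4·30 + 6·31 + 2·45; 4·38 + 2·30 + 6·31 + 2·45; 7·38 + 2·30 + 7·31 + 1·45; 3·38 + 4·30 + 5·31 + 7·45) = (472, 488, 588, 704)
The requested component of w2 is 488.

488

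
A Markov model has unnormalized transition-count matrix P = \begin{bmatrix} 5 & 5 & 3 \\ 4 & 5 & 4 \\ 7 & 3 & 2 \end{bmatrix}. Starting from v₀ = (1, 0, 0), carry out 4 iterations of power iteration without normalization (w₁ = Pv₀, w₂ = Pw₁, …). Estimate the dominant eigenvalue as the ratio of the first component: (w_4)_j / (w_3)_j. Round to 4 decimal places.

w1 = Pv₀ = (5·1 + 5·0 + 3·0; 4·1 + 5·0 + 4·0; 7·1 + 3·0 + 2·0) = (5, 4, 7)
w2 = Pw1 = (5·5 + 5·4 + 3·7; 4·5 + 5·4 + 4·7; 7·5 + 3·4 + 2·7) = (66, 68, 61)
w3 = Pw2 = (853, 848, 788)
w4 = Pw3 = (10869, 10804, 10091)
Ratio at component: 10869 / 853 = 12.7421

12.7421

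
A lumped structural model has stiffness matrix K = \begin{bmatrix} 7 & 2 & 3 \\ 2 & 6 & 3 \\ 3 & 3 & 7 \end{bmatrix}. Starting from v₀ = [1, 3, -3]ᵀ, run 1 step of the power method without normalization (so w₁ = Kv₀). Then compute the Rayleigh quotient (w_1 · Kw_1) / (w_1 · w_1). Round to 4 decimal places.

w1 = Kv₀ = (4, 11, -9)
Kw1 = (23, 47, -18)
w1·Kw1 = 4·23 + 11·47 + (-9)·(-18) = 771; w1·w1 = 4·4 + 11·11 + (-9)·(-9) = 218
λ ≈ 771/218 = 3.5367

λ ≈ 3.5367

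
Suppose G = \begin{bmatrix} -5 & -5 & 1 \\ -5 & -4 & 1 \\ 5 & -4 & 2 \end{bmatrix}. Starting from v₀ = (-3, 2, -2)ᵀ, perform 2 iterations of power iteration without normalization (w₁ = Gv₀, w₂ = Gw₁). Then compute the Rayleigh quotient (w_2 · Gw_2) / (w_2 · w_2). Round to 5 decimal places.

λ ≈ -5.04952

w1 = Gv₀ = ((-5)·(-3) + (-5)·2 + 1·(-2); (-5)·(-3) + (-4)·2 + 1·(-2); 5·(-3) + (-4)·2 + 2·(-2)) = (3, 5, -27)
w2 = Gw1 = ((-5)·3 + (-5)·5 + 1·(-27); (-5)·3 + (-4)·5 + 1·(-27); 5·3 + (-4)·5 + 2·(-27)) = (-67, -62, -59)
Gw2 = (586, 524, -205)
w2·Gw2 = (-67)·586 + (-62)·524 + (-59)·(-205) = -59655; w2·w2 = (-67)·(-67) + (-62)·(-62) + (-59)·(-59) = 11814
λ ≈ -59655/11814 = -5.04952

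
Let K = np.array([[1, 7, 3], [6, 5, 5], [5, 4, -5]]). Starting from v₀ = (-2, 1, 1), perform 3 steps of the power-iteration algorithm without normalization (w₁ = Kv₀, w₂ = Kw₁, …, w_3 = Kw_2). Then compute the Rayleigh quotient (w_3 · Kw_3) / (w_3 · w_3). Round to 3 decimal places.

-6.859

w1 = Kv₀ = (1·(-2) + 7·1 + 3·1; 6·(-2) + 5·1 + 5·1; 5·(-2) + 4·1 + (-5)·1) = (8, -2, -11)
w2 = Kw1 = (1·8 + 7·(-2) + 3·(-11); 6·8 + 5·(-2) + 5·(-11); 5·8 + 4·(-2) + (-5)·(-11)) = (-39, -17, 87)
w3 = Kw2 = (103, 116, -698)
Kw3 = (-1179, -2292, 4469)
w3·Kw3 = 103·(-1179) + 116·(-2292) + (-698)·4469 = -3506671; w3·w3 = 103·103 + 116·116 + (-698)·(-698) = 511269
λ ≈ -3506671/511269 = -6.859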